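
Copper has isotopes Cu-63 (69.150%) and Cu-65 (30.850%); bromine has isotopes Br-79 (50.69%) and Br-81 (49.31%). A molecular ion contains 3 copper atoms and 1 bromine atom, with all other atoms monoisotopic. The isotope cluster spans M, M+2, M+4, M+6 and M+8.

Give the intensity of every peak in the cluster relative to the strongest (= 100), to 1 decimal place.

Copper pattern (n=3): 0.33065611 : 0.44254842 : 0.19743483 : 0.02936064
Bromine pattern (n=1): 0.5069 : 0.4931
Convolve the two distributions (both contribute in 2-u steps):
  M: 0.33065611×0.5069 = 0.167610
  M+2: 0.33065611×0.4931 + 0.44254842×0.5069 = 0.387374
  M+4: 0.44254842×0.4931 + 0.19743483×0.5069 = 0.318300
  M+6: 0.19743483×0.4931 + 0.02936064×0.5069 = 0.112238
  M+8: 0.02936064×0.4931 = 0.014478
Scale to base peak (0.387374) = 100: 43.3 : 100.0 : 82.2 : 29.0 : 3.7

43.3 : 100.0 : 82.2 : 29.0 : 3.7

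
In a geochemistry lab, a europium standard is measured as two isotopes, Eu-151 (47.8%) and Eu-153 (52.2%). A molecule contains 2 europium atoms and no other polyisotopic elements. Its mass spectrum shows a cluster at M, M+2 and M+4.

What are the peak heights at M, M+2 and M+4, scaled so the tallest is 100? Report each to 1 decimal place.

45.8 : 100.0 : 54.6

Each Eu atom is independently Eu-151 (p = 0.478) or Eu-153 (q = 0.522); the cluster is the binomial expansion (p + q)^2.
P(M) = 0.478^2 = 0.228484
P(M+2) = 2 × 0.478^1 × 0.522^1 = 0.499032
P(M+4) = 0.522^2 = 0.272484
The M+2 peak is largest (0.499032); scaling to 100 gives 45.8 : 100.0 : 54.6.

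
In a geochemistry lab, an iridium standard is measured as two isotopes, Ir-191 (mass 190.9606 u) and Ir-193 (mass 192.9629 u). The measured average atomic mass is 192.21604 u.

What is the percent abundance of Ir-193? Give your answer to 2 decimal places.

62.70%

With x = fraction of Ir-191 (so Ir-193 is 1 − x):
190.9606·x + 192.9629·(1 − x) = 192.21604
(190.9606 − 192.9629)·x = 192.21604 − 192.9629
x = -0.74686 / -2.0023 = 0.37300 → 37.30% Ir-191, 62.70% Ir-193.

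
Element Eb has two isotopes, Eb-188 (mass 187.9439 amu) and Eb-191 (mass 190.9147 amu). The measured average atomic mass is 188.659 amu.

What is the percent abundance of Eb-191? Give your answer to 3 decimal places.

Let x be the fractional abundance of Eb-188; then Eb-191 has abundance 1 − x.
187.9439·x + 190.9147·(1 − x) = 188.659
(187.9439 − 190.9147)·x = 188.659 − 190.9147
x = -2.2557 / -2.9708 = 0.75929 → 75.929% Eb-188, 24.071% Eb-191.

24.071%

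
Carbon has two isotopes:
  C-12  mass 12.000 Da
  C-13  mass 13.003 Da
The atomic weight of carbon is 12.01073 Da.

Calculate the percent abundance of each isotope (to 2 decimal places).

C-12: 98.93%, C-13: 1.07%

Writing the weighted mean with unknown fraction x of C-12:
12.000·x + 13.003·(1 − x) = 12.01073
(12.000 − 13.003)·x = 12.01073 − 13.003
x = -0.99227 / -1.003 = 0.98930 → 98.93% C-12, 1.07% C-13.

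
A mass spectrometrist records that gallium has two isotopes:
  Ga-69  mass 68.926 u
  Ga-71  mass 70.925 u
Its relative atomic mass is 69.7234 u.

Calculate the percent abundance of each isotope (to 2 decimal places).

With x = fraction of Ga-69 (so Ga-71 is 1 − x):
68.926·x + 70.925·(1 − x) = 69.7234
(68.926 − 70.925)·x = 69.7234 − 70.925
x = -1.2016 / -1.999 = 0.60110 → 60.11% Ga-69, 39.89% Ga-71.

Ga-69: 60.11%, Ga-71: 39.89%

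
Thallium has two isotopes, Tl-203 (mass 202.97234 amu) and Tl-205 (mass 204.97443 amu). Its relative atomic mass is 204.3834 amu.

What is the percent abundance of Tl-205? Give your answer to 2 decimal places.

Let x be the fractional abundance of Tl-203; then Tl-205 has abundance 1 − x.
202.97234·x + 204.97443·(1 − x) = 204.3834
(202.97234 − 204.97443)·x = 204.3834 − 204.97443
x = -0.59103 / -2.00209 = 0.29521 → 29.52% Tl-203, 70.48% Tl-205.

70.48%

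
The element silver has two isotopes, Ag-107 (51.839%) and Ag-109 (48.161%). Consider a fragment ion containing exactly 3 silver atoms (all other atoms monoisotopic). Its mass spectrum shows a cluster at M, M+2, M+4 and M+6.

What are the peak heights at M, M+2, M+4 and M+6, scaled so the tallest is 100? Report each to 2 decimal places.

Expanding (0.51839 + 0.48161)^3:
P(M) = 0.51839^3 = 0.139306
P(M+2) = 3 × 0.51839^2 × 0.48161^1 = 0.388267
P(M+4) = 3 × 0.51839^1 × 0.48161^2 = 0.360719
P(M+6) = 0.48161^3 = 0.111709
The M+2 peak is largest (0.388267); scaling to 100 gives 35.88 : 100.00 : 92.90 : 28.77.

35.88 : 100.00 : 92.90 : 28.77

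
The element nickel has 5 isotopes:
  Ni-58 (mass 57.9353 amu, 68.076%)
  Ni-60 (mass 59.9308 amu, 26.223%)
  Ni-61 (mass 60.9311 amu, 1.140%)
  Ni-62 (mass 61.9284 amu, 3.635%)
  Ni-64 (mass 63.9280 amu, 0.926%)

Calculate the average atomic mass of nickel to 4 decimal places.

58.6934 amu

Average mass = Σ (abundance × isotope mass) = 0.68076 × 57.9353 + 0.26223 × 59.9308 + 0.01140 × 60.9311 + 0.03635 × 61.9284 + 0.00926 × 63.9280
= 39.44003 + 15.71565 + 0.69461 + 2.25110 + 0.59197 = 58.69336 amu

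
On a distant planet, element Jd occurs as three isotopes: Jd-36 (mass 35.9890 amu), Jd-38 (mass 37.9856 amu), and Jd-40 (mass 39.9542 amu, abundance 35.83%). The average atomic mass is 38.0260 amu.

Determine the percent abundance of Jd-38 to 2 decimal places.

Let x and y be the fractions of Jd-36 and Jd-38. Then x + y = 1 − 0.3583 = 0.6417 and 35.9890x + 37.9856y = 38.0260 − 0.3583×39.9542 = 23.71041014.
Substituting: 35.9890x + 37.9856(0.6417 − x) = 23.71041014
(35.9890 − 37.9856)x = -0.66494938  ⇒  x = 0.33304, y = 0.30866
Jd-36: 33.30%, Jd-38: 30.87%.

30.87%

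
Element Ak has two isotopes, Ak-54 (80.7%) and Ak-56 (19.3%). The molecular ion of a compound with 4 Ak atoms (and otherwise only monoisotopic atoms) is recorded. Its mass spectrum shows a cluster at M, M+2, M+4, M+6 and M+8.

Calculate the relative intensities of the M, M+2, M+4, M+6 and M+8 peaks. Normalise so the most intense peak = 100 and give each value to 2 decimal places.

100.00 : 95.66 : 34.32 : 5.47 : 0.33

The 4 Ak atoms are independent, so intensities follow the terms of (0.807 + 0.193)^4.
P(M) = 0.807^4 = 0.424125
P(M+2) = 4 × 0.807^3 × 0.193^1 = 0.405731
P(M+4) = 6 × 0.807^2 × 0.193^2 = 0.145550
P(M+6) = 4 × 0.807^1 × 0.193^3 = 0.023206
P(M+8) = 0.193^4 = 0.001387
The M peak is largest (0.424125); scaling to 100 gives 100.00 : 95.66 : 34.32 : 5.47 : 0.33.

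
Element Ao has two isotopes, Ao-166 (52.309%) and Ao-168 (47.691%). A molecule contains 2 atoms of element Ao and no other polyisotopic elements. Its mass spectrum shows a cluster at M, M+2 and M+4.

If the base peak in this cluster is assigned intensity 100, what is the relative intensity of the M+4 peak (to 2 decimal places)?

(0.52309 + 0.47691)^2 gives M 0.2736, M+2 0.4989, M+4 0.2274; the largest is M+2.
P(M+2) = C(2,1) × 0.52309^1 × 0.47691^1 = 2 × 0.52309 × 0.47691 = 0.498934 (base)
P(M+4) = C(2,2) × 0.52309^0 × 0.47691^2 = 1 × 1.0000 × 0.22744315 = 0.227443
Relative intensity = 0.227443 / 0.498934 × 100 = 45.59

45.59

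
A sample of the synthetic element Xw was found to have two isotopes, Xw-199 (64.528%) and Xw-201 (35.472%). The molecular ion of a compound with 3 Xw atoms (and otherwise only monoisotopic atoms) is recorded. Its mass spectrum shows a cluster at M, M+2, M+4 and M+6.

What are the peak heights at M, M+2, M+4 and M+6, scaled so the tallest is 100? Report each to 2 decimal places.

60.64 : 100.00 : 54.97 : 10.07

Each Xw atom is independently Xw-199 (p = 0.64528) or Xw-201 (q = 0.35472); the cluster is the binomial expansion (p + q)^3.
P(M) = 0.64528^3 = 0.268686
P(M+2) = 3 × 0.64528^2 × 0.35472^1 = 0.443102
P(M+4) = 3 × 0.64528^1 × 0.35472^2 = 0.243580
P(M+6) = 0.35472^3 = 0.044633
The M+2 peak is largest (0.443102); scaling to 100 gives 60.64 : 100.00 : 54.97 : 10.07.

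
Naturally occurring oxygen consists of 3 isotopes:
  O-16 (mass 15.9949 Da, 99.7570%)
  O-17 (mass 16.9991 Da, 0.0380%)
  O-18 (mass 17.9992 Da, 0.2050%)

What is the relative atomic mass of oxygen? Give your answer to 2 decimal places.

Average mass = Σ (abundance × isotope mass) = 0.997570 × 15.9949 + 0.000380 × 16.9991 + 0.002050 × 17.9992
= 15.95603 + 0.00646 + 0.03690 = 15.99939 Da

16.00 Da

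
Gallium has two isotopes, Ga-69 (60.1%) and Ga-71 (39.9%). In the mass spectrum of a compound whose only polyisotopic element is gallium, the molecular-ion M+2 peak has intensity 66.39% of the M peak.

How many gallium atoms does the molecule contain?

With n Ga atoms, P(M+2)/P(M) = C(n,1)·p^(n−1)q / p^n = n·q/p = n · 0.399/0.601.
n = 0.6639 × 0.601/0.399 = 1.00 ≈ 1

1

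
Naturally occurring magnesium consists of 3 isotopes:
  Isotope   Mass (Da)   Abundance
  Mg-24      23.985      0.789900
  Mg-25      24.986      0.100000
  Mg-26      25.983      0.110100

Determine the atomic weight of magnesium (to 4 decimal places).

The abundance-weighted mean is 0.789900 × 23.985 + 0.100000 × 24.986 + 0.110100 × 25.983
= 18.94575 + 2.49860 + 2.86073 = 24.30508 Da

24.3051 Da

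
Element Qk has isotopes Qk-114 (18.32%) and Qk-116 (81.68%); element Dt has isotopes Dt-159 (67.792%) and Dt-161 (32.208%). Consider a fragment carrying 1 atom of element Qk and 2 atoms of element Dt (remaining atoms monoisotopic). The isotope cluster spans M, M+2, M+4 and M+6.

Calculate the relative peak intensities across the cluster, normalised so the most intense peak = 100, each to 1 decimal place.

18.5 : 100.0 : 82.5 : 18.6

Element Qk pattern (n=1): 0.1832 : 0.8168
Element Dt pattern (n=2): 0.45957553 : 0.43668895 : 0.10373553
Convolve the two distributions (both contribute in 2-u steps):
  M: 0.1832×0.45957553 = 0.084194
  M+2: 0.1832×0.43668895 + 0.8168×0.45957553 = 0.455383
  M+4: 0.1832×0.10373553 + 0.8168×0.43668895 = 0.375692
  M+6: 0.8168×0.10373553 = 0.084731
Scale to base peak (0.455383) = 100: 18.5 : 100.0 : 82.5 : 18.6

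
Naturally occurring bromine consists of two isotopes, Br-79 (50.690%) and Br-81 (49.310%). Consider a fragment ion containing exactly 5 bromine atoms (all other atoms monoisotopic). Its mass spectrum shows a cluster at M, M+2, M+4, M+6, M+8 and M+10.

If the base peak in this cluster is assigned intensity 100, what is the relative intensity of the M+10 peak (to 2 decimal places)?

9.21

(0.50690 + 0.49310)^5 gives M 0.0335, M+2 0.1628, M+4 0.3167, M+6 0.3081, M+8 0.1498, M+10 0.0292; the largest is M+4.
P(M+4) = C(5,2) × 0.50690^3 × 0.49310^2 = 10 × 0.13024674 × 0.24314761 = 0.316692 (base)
P(M+10) = C(5,5) × 0.50690^0 × 0.49310^5 = 1 × 1.0000 × 0.02915245 = 0.029152
Relative intensity = 0.029152 / 0.316692 × 100 = 9.21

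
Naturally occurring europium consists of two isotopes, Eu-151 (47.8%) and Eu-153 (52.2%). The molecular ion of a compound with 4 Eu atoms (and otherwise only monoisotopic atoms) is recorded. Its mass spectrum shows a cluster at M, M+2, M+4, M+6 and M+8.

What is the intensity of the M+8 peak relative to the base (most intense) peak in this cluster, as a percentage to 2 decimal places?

19.88%

Term probabilities: M 0.0522, M+2 0.2280, M+4 0.3735, M+6 0.2720, M+8 0.0742. Base peak = M+4.
P(M+4) = C(4,2) × 0.478^2 × 0.522^2 = 6 × 0.228484 × 0.272484 = 0.373549 (base)
P(M+8) = C(4,4) × 0.478^0 × 0.522^4 = 1 × 1.0000 × 0.07424753 = 0.074248
Relative intensity = 0.074248 / 0.373549 × 100 = 19.88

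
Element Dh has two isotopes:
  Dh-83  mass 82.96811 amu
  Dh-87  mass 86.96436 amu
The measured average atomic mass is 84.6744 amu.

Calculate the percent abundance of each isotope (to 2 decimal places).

Dh-83: 57.30%, Dh-87: 42.70%

With x = fraction of Dh-83 (so Dh-87 is 1 − x):
82.96811·x + 86.96436·(1 − x) = 84.6744
(82.96811 − 86.96436)·x = 84.6744 − 86.96436
x = -2.28996 / -3.99625 = 0.57303 → 57.30% Dh-83, 42.70% Dh-87.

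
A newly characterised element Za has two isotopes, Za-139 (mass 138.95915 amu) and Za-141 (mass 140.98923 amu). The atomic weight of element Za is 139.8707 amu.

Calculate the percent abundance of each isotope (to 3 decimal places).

Za-139: 55.098%, Za-141: 44.902%

Writing the weighted mean with unknown fraction x of Za-139:
138.95915·x + 140.98923·(1 − x) = 139.8707
(138.95915 − 140.98923)·x = 139.8707 − 140.98923
x = -1.11853 / -2.03008 = 0.55098 → 55.098% Za-139, 44.902% Za-141.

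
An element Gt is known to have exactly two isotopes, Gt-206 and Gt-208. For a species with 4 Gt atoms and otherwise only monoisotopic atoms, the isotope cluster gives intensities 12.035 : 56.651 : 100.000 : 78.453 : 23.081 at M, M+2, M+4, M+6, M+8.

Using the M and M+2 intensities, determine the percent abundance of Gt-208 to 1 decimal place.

If p is the fraction of Gt that is Gt-206, then I(M+2)/I(M) = [C(4,1)·p^3·(1−p)] / p^4 = 4·(1−p)/p = 56.651/12.035 = 4.7072
(1−p)/p = 4.7072/4 = 1.1768  ⇒  p = 1/(1 + 1.1768) = 0.4594
Gt-206: 45.9%, Gt-208: 54.1%.

54.1%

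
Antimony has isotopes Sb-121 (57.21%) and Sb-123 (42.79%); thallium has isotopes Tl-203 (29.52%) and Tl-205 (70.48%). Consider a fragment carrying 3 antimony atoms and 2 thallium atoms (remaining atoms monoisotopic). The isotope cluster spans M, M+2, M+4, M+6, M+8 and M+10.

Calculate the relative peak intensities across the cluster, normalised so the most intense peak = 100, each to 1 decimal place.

Antimony pattern (n=3): 0.18724742 : 0.42015297 : 0.3142518 : 0.07834781
Thallium pattern (n=2): 0.08714304 : 0.41611392 : 0.49674304
Convolve the two distributions (both contribute in 2-u steps):
  M: 0.18724742×0.08714304 = 0.016317
  M+2: 0.18724742×0.41611392 + 0.42015297×0.08714304 = 0.114530
  M+4: 0.18724742×0.49674304 + 0.42015297×0.41611392 + 0.3142518×0.08714304 = 0.295230
  M+6: 0.42015297×0.49674304 + 0.3142518×0.41611392 + 0.07834781×0.08714304 = 0.346300
  M+8: 0.3142518×0.49674304 + 0.07834781×0.41611392 = 0.188704
  M+10: 0.07834781×0.49674304 = 0.038919
Scale to base peak (0.346300) = 100: 4.7 : 33.1 : 85.3 : 100.0 : 54.5 : 11.2

4.7 : 33.1 : 85.3 : 100.0 : 54.5 : 11.2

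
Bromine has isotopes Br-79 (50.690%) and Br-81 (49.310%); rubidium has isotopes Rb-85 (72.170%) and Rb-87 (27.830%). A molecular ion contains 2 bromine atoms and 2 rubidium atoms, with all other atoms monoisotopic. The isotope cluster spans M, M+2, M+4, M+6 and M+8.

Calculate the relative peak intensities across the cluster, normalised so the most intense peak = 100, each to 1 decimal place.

Bromine pattern (n=2): 0.25694761 : 0.49990478 : 0.24314761
Rubidium pattern (n=2): 0.52085089 : 0.40169822 : 0.07745089
Convolve the two distributions (both contribute in 2-u steps):
  M: 0.25694761×0.52085089 = 0.133831
  M+2: 0.25694761×0.40169822 + 0.49990478×0.52085089 = 0.363591
  M+4: 0.25694761×0.07745089 + 0.49990478×0.40169822 + 0.24314761×0.52085089 = 0.347355
  M+6: 0.49990478×0.07745089 + 0.24314761×0.40169822 = 0.136390
  M+8: 0.24314761×0.07745089 = 0.018832
Scale to base peak (0.363591) = 100: 36.8 : 100.0 : 95.5 : 37.5 : 5.2

36.8 : 100.0 : 95.5 : 37.5 : 5.2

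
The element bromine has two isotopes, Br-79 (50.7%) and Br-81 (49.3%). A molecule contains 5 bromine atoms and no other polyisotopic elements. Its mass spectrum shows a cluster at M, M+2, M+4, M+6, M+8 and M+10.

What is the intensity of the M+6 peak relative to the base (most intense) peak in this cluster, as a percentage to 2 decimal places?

97.24%

Term probabilities: M 0.0335, M+2 0.1629, M+4 0.3168, M+6 0.3080, M+8 0.1497, M+10 0.0291. Base peak = M+4.
P(M+4) = C(5,2) × 0.507^3 × 0.493^2 = 10 × 0.13032384 × 0.243049 = 0.316751 (base)
P(M+6) = C(5,3) × 0.507^2 × 0.493^3 = 10 × 0.257049 × 0.11982316 = 0.308004
Relative intensity = 0.308004 / 0.316751 × 100 = 97.24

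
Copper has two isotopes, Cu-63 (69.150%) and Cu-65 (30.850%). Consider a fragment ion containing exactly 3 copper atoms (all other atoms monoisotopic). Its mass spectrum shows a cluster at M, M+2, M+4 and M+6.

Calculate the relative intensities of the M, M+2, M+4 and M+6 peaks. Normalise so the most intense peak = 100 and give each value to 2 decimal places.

74.72 : 100.00 : 44.61 : 6.63

Expanding (0.69150 + 0.30850)^3:
P(M) = 0.69150^3 = 0.330656
P(M+2) = 3 × 0.69150^2 × 0.30850^1 = 0.442548
P(M+4) = 3 × 0.69150^1 × 0.30850^2 = 0.197435
P(M+6) = 0.30850^3 = 0.029361
The M+2 peak is largest (0.442548); scaling to 100 gives 74.72 : 100.00 : 44.61 : 6.63.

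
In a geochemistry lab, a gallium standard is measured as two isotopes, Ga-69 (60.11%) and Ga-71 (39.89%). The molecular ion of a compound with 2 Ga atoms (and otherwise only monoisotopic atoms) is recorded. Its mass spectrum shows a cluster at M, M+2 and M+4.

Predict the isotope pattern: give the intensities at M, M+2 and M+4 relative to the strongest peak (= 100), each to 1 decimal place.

75.3 : 100.0 : 33.2

The 2 Ga atoms are independent, so intensities follow the terms of (0.6011 + 0.3989)^2.
P(M) = 0.6011^2 = 0.361321
P(M+2) = 2 × 0.6011^1 × 0.3989^1 = 0.479558
P(M+4) = 0.3989^2 = 0.159121
The M+2 peak is largest (0.479558); scaling to 100 gives 75.3 : 100.0 : 33.2.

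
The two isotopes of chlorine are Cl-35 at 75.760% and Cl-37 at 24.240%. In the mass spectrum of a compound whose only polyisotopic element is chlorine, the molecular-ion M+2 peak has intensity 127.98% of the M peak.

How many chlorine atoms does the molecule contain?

The M+2/M ratio from n Cl atoms is n · q/p = n · 0.24240/0.75760.
n = 1.2798 × 0.75760/0.24240 = 4.00 ≈ 4

4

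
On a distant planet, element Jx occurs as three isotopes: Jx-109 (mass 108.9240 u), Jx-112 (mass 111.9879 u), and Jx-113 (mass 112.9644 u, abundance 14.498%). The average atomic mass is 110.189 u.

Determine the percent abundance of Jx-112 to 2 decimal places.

Let x and y be the fractions of Jx-109 and Jx-112. Then x + y = 1 − 0.14498 = 0.85502 and 108.9240x + 111.9879y = 110.189 − 0.14498×112.9644 = 93.811421288.
Substituting: 108.9240x + 111.9879(0.85502 − x) = 93.811421288
(108.9240 − 111.9879)x = -1.94047297  ⇒  x = 0.63333, y = 0.22169
Jx-109: 63.33%, Jx-112: 22.17%.

22.17%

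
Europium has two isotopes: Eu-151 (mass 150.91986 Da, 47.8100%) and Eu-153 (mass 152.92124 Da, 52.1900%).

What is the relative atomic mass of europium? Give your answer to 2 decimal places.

Average mass = Σ (abundance × isotope mass) = 0.478100 × 150.91986 + 0.521900 × 152.92124
= 72.154785 + 79.809595 = 151.964380 Da

151.96 Da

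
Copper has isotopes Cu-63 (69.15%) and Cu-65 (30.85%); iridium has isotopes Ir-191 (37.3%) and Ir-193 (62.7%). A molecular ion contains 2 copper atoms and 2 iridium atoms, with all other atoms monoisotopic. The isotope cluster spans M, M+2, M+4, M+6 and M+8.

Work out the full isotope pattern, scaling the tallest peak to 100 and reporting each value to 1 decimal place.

Copper pattern (n=2): 0.47817225 : 0.4266555 : 0.09517225
Iridium pattern (n=2): 0.139129 : 0.467742 : 0.393129
Convolve the two distributions (both contribute in 2-u steps):
  M: 0.47817225×0.139129 = 0.066528
  M+2: 0.47817225×0.467742 + 0.4266555×0.139129 = 0.283021
  M+4: 0.47817225×0.393129 + 0.4266555×0.467742 + 0.09517225×0.139129 = 0.400789
  M+6: 0.4266555×0.393129 + 0.09517225×0.467742 = 0.212247
  M+8: 0.09517225×0.393129 = 0.037415
Scale to base peak (0.400789) = 100: 16.6 : 70.6 : 100.0 : 53.0 : 9.3

16.6 : 70.6 : 100.0 : 53.0 : 9.3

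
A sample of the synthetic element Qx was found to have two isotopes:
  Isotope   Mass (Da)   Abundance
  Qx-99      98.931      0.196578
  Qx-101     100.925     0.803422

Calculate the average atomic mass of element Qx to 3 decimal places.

100.533 Da

Ar = Σ fᵢ·mᵢ = 0.196578 × 98.931 + 0.803422 × 100.925
= 19.4477 + 81.0854 = 100.5331 Da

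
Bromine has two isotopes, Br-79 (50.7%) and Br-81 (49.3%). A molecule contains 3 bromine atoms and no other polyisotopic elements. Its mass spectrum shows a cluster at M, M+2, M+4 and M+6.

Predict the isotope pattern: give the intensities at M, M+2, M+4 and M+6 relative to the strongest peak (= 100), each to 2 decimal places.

Expanding (0.507 + 0.493)^3:
P(M) = 0.507^3 = 0.130324
P(M+2) = 3 × 0.507^2 × 0.493^1 = 0.380175
P(M+4) = 3 × 0.507^1 × 0.493^2 = 0.369678
P(M+6) = 0.493^3 = 0.119823
The M+2 peak is largest (0.380175); scaling to 100 gives 34.28 : 100.00 : 97.24 : 31.52.

34.28 : 100.00 : 97.24 : 31.52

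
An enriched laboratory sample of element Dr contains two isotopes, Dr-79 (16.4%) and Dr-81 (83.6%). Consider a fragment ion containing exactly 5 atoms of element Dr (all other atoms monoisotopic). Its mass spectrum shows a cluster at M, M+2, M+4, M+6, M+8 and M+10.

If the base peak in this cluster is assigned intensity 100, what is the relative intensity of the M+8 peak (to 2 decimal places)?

98.09

(0.164 + 0.836)^5 gives M 0.0001, M+2 0.0030, M+4 0.0308, M+6 0.1571, M+8 0.4005, M+10 0.4083; the largest is M+10.
P(M+10) = C(5,5) × 0.164^0 × 0.836^5 = 1 × 1.0000 × 0.4083489 = 0.408349 (base)
P(M+8) = C(5,4) × 0.164^1 × 0.836^4 = 5 × 0.1640 × 0.48845562 = 0.400534
Relative intensity = 0.400534 / 0.408349 × 100 = 98.09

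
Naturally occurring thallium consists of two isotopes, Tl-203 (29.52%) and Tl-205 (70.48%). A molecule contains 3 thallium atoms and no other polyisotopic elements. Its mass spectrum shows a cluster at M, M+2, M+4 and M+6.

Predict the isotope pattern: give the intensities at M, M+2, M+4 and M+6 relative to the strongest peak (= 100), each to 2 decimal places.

Expanding (0.2952 + 0.7048)^3:
P(M) = 0.2952^3 = 0.025725
P(M+2) = 3 × 0.2952^2 × 0.7048^1 = 0.184255
P(M+4) = 3 × 0.2952^1 × 0.7048^2 = 0.439916
P(M+6) = 0.7048^3 = 0.350104
The M+4 peak is largest (0.439916); scaling to 100 gives 5.85 : 41.88 : 100.00 : 79.58.

5.85 : 41.88 : 100.00 : 79.58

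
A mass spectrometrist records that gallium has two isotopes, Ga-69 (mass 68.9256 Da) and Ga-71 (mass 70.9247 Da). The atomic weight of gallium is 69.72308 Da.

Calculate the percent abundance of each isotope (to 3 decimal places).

Writing the weighted mean with unknown fraction x of Ga-69:
68.9256·x + 70.9247·(1 − x) = 69.72308
(68.9256 − 70.9247)·x = 69.72308 − 70.9247
x = -1.20162 / -1.9991 = 0.60108 → 60.108% Ga-69, 39.892% Ga-71.

Ga-69: 60.108%, Ga-71: 39.892%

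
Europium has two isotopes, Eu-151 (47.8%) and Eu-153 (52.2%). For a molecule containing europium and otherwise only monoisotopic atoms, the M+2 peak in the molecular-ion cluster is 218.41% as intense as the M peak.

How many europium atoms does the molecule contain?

2

With n Eu atoms, P(M+2)/P(M) = C(n,1)·p^(n−1)q / p^n = n·q/p = n · 0.522/0.478.
n = 2.1841 × 0.478/0.522 = 2.00 ≈ 2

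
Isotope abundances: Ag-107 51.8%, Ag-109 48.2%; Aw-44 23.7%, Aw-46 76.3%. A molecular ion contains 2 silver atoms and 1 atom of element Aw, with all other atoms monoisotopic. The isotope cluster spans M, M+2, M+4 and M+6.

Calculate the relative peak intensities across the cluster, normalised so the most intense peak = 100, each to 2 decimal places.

Silver pattern (n=2): 0.268324 : 0.499352 : 0.232324
Element Aw pattern (n=1): 0.2370 : 0.7630
Convolve the two distributions (both contribute in 2-u steps):
  M: 0.268324×0.2370 = 0.063593
  M+2: 0.268324×0.7630 + 0.499352×0.2370 = 0.323078
  M+4: 0.499352×0.7630 + 0.232324×0.2370 = 0.436066
  M+6: 0.232324×0.7630 = 0.177263
Scale to base peak (0.436066) = 100: 14.58 : 74.09 : 100.00 : 40.65

14.58 : 74.09 : 100.00 : 40.65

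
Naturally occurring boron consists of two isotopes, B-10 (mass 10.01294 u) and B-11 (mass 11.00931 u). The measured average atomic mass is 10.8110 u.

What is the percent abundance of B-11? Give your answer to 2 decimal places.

80.10%

Writing the weighted mean with unknown fraction x of B-10:
10.01294·x + 11.00931·(1 − x) = 10.8110
(10.01294 − 11.00931)·x = 10.8110 − 11.00931
x = -0.19831 / -0.99637 = 0.19903 → 19.90% B-10, 80.10% B-11.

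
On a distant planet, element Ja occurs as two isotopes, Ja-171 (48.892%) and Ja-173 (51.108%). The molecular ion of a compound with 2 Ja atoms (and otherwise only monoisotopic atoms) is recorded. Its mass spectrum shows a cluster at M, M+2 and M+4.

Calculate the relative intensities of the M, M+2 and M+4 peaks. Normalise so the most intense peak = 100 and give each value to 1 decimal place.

47.8 : 100.0 : 52.3

Expanding (0.48892 + 0.51108)^2:
P(M) = 0.48892^2 = 0.239043
P(M+2) = 2 × 0.48892^1 × 0.51108^1 = 0.499754
P(M+4) = 0.51108^2 = 0.261203
The M+2 peak is largest (0.499754); scaling to 100 gives 47.8 : 100.0 : 52.3.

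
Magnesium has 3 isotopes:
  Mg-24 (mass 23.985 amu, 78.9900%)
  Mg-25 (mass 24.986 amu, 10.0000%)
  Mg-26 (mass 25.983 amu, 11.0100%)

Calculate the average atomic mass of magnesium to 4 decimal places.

Average mass = Σ (abundance × isotope mass) = 0.789900 × 23.985 + 0.100000 × 24.986 + 0.110100 × 25.983
= 18.94575 + 2.49860 + 2.86073 = 24.30508 amu

24.3051 amu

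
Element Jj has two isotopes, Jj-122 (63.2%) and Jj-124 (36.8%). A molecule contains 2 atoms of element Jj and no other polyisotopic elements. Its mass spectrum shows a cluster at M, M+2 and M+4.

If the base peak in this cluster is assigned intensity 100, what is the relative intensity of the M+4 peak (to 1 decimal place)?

(0.632 + 0.368)^2 gives M 0.3994, M+2 0.4652, M+4 0.1354; the largest is M+2.
P(M+2) = C(2,1) × 0.632^1 × 0.368^1 = 2 × 0.6320 × 0.3680 = 0.465152 (base)
P(M+4) = C(2,2) × 0.632^0 × 0.368^2 = 1 × 1.0000 × 0.135424 = 0.135424
Relative intensity = 0.135424 / 0.465152 × 100 = 29.1

29.1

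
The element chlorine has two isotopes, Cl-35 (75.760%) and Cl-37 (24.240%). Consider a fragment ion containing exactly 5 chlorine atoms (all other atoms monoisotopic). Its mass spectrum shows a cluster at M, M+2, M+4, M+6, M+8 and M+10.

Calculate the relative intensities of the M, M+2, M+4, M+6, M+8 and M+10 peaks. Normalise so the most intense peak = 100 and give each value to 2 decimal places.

Expanding (0.75760 + 0.24240)^5:
P(M) = 0.75760^5 = 0.249574
P(M+2) = 5 × 0.75760^4 × 0.24240^1 = 0.399266
P(M+4) = 10 × 0.75760^3 × 0.24240^2 = 0.255497
P(M+6) = 10 × 0.75760^2 × 0.24240^3 = 0.081748
P(M+8) = 5 × 0.75760^1 × 0.24240^4 = 0.013078
P(M+10) = 0.24240^5 = 0.000837
The M+2 peak is largest (0.399266); scaling to 100 gives 62.51 : 100.00 : 63.99 : 20.47 : 3.28 : 0.21.

62.51 : 100.00 : 63.99 : 20.47 : 3.28 : 0.21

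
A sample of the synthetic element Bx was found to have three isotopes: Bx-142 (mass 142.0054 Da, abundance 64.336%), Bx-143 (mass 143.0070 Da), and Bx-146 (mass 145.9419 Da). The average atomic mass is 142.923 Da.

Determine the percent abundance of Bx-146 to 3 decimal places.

The remaining 35.664% is split between Bx-143 (fraction x) and Bx-146 (fraction 0.35664 − x).
Substituting: 143.0070x + 145.9419(0.35664 − x) = 51.562405856
(143.0070 − 145.9419)x = -0.48631336  ⇒  x = 0.16570, y = 0.19094
Bx-143: 16.570%, Bx-146: 19.094%.

19.094%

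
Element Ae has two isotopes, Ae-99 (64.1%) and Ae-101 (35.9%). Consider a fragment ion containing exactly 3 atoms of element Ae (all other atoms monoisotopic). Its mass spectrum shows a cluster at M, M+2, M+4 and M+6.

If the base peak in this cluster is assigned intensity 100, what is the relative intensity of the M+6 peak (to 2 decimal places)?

Binomial terms of (0.641 + 0.359)^3: M 0.2634, M+2 0.4425, M+4 0.2478, M+6 0.0463 → M+2 is the base peak.
P(M+2) = C(3,1) × 0.641^2 × 0.359^1 = 3 × 0.410881 × 0.3590 = 0.442519 (base)
P(M+6) = C(3,3) × 0.641^0 × 0.359^3 = 1 × 1.0000 × 0.04626828 = 0.046268
Relative intensity = 0.046268 / 0.442519 × 100 = 10.46

10.46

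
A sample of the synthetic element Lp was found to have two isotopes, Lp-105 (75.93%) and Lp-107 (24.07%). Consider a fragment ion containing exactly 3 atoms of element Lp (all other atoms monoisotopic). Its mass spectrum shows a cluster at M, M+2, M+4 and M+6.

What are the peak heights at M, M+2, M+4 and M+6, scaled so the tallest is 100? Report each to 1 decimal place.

100.0 : 95.1 : 30.1 : 3.2

Each Lp atom is independently Lp-105 (p = 0.7593) or Lp-107 (q = 0.2407); the cluster is the binomial expansion (p + q)^3.
P(M) = 0.7593^3 = 0.437764
P(M+2) = 3 × 0.7593^2 × 0.2407^1 = 0.416317
P(M+4) = 3 × 0.7593^1 × 0.2407^2 = 0.131974
P(M+6) = 0.2407^3 = 0.013945
The M peak is largest (0.437764); scaling to 100 gives 100.0 : 95.1 : 30.1 : 3.2.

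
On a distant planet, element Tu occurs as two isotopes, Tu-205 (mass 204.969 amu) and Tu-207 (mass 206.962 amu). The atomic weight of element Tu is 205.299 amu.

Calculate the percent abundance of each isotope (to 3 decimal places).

With x = fraction of Tu-205 (so Tu-207 is 1 − x):
204.969·x + 206.962·(1 − x) = 205.299
(204.969 − 206.962)·x = 205.299 − 206.962
x = -1.663 / -1.993 = 0.83442 → 83.442% Tu-205, 16.558% Tu-207.

Tu-205: 83.442%, Tu-207: 16.558%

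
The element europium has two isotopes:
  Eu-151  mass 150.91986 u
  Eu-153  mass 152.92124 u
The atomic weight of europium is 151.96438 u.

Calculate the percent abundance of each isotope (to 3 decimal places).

With x = fraction of Eu-151 (so Eu-153 is 1 − x):
150.91986·x + 152.92124·(1 − x) = 151.96438
(150.91986 − 152.92124)·x = 151.96438 − 152.92124
x = -0.95686 / -2.00138 = 0.47810 → 47.810% Eu-151, 52.190% Eu-153.

Eu-151: 47.810%, Eu-153: 52.190%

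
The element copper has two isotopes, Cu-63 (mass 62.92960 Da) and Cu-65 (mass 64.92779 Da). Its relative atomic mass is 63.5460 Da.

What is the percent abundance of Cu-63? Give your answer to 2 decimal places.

With x = fraction of Cu-63 (so Cu-65 is 1 − x):
62.92960·x + 64.92779·(1 − x) = 63.5460
(62.92960 − 64.92779)·x = 63.5460 − 64.92779
x = -1.38179 / -1.99819 = 0.69152 → 69.15% Cu-63, 30.85% Cu-65.

69.15%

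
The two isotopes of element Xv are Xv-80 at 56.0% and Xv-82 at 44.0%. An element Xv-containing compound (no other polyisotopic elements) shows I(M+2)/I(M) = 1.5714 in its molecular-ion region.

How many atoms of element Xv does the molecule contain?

The M+2/M ratio from n Xv atoms is n · q/p = n · 0.440/0.560.
n = 1.5714 × 0.560/0.440 = 2.00 ≈ 2

2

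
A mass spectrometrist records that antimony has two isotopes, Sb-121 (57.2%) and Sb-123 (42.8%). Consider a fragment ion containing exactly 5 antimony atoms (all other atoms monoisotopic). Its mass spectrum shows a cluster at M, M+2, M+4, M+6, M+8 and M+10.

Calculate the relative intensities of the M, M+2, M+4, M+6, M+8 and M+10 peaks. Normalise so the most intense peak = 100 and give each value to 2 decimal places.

The 5 Sb atoms are independent, so intensities follow the terms of (0.572 + 0.428)^5.
P(M) = 0.572^5 = 0.061232
P(M+2) = 5 × 0.572^4 × 0.428^1 = 0.229086
P(M+4) = 10 × 0.572^3 × 0.428^2 = 0.342827
P(M+6) = 10 × 0.572^2 × 0.428^3 = 0.256521
P(M+8) = 5 × 0.572^1 × 0.428^4 = 0.095971
P(M+10) = 0.428^5 = 0.014362
The M+4 peak is largest (0.342827); scaling to 100 gives 17.86 : 66.82 : 100.00 : 74.83 : 27.99 : 4.19.

17.86 : 66.82 : 100.00 : 74.83 : 27.99 : 4.19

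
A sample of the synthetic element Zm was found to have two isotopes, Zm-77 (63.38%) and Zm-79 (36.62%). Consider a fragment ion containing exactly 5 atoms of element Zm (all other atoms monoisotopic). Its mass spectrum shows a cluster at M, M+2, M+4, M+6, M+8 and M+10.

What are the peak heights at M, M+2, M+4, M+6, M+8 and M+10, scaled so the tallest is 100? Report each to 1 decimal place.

Expanding (0.6338 + 0.3662)^5:
P(M) = 0.6338^5 = 0.102273
P(M+2) = 5 × 0.6338^4 × 0.3662^1 = 0.295459
P(M+4) = 10 × 0.6338^3 × 0.3662^2 = 0.341423
P(M+6) = 10 × 0.6338^2 × 0.3662^3 = 0.197269
P(M+8) = 5 × 0.6338^1 × 0.3662^4 = 0.056990
P(M+10) = 0.3662^5 = 0.006586
The M+4 peak is largest (0.341423); scaling to 100 gives 30.0 : 86.5 : 100.0 : 57.8 : 16.7 : 1.9.

30.0 : 86.5 : 100.0 : 57.8 : 16.7 : 1.9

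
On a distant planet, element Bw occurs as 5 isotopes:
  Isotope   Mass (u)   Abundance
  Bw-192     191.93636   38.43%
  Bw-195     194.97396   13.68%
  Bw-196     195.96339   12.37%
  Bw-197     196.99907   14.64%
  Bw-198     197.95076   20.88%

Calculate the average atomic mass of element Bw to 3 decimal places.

194.847 u

Ar = Σ fᵢ·mᵢ = 0.3843 × 191.93636 + 0.1368 × 194.97396 + 0.1237 × 195.96339 + 0.1464 × 196.99907 + 0.2088 × 197.95076
= 73.761143 + 26.672438 + 24.240671 + 28.840664 + 41.332119 = 194.847035 u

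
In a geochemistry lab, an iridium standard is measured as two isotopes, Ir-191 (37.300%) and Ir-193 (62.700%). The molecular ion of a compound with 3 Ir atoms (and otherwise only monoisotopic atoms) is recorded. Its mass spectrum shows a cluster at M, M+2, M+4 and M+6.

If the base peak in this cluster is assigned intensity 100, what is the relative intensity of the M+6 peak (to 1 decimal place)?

56.0

Term probabilities: M 0.0519, M+2 0.2617, M+4 0.4399, M+6 0.2465. Base peak = M+4.
P(M+4) = C(3,2) × 0.37300^1 × 0.62700^2 = 3 × 0.3730 × 0.393129 = 0.439911 (base)
P(M+6) = C(3,3) × 0.37300^0 × 0.62700^3 = 1 × 1.0000 × 0.24649188 = 0.246492
Relative intensity = 0.246492 / 0.439911 × 100 = 56.0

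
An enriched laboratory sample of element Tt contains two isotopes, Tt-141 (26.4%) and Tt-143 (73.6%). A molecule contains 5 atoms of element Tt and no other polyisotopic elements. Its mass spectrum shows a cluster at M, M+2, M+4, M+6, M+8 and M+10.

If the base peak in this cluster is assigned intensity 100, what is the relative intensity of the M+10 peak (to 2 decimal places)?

Binomial terms of (0.264 + 0.736)^5: M 0.0013, M+2 0.0179, M+4 0.0997, M+6 0.2779, M+8 0.3873, M+10 0.2160 → M+8 is the base peak.
P(M+8) = C(5,4) × 0.264^1 × 0.736^4 = 5 × 0.2640 × 0.29343456 = 0.387334 (base)
P(M+10) = C(5,5) × 0.264^0 × 0.736^5 = 1 × 1.0000 × 0.21596783 = 0.215968
Relative intensity = 0.215968 / 0.387334 × 100 = 55.76

55.76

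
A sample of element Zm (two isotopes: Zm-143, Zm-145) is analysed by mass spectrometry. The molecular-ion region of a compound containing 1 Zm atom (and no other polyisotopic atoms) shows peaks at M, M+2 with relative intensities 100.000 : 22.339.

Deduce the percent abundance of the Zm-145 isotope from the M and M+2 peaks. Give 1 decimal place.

Let p = fractional abundance of Zm-143. I(M+2)/I(M) = [C(1,1)·p^0·(1−p)] / p^1 = 1·(1−p)/p = 22.339/100.000 = 0.2234
(1−p)/p = 0.2234/1 = 0.2234  ⇒  p = 1/(1 + 0.2234) = 0.8174
Zm-143: 81.7%, Zm-145: 18.3%.

18.3%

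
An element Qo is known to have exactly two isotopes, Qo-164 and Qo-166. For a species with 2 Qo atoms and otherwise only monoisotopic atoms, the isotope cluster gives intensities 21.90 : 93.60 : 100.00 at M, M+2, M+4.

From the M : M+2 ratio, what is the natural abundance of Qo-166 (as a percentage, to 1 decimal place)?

Let p = fractional abundance of Qo-164. I(M+2)/I(M) = [C(2,1)·p^1·(1−p)] / p^2 = 2·(1−p)/p = 93.60/21.90 = 4.2740
(1−p)/p = 4.2740/2 = 2.1370  ⇒  p = 1/(1 + 2.1370) = 0.3188
Qo-164: 31.9%, Qo-166: 68.1%.

68.1%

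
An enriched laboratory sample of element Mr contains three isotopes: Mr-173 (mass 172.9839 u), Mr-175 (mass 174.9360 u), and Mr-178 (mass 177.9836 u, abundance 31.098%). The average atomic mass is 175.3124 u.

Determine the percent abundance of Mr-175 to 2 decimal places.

39.63%

Let x and y be the fractions of Mr-173 and Mr-175. Then x + y = 1 − 0.31098 = 0.68902 and 172.9839x + 174.9360y = 175.3124 − 0.31098×177.9836 = 119.963060072.
Substituting: 172.9839x + 174.9360(0.68902 − x) = 119.963060072
(172.9839 − 174.9360)x = -0.571342648  ⇒  x = 0.29268, y = 0.39634
Mr-173: 29.27%, Mr-175: 39.63%.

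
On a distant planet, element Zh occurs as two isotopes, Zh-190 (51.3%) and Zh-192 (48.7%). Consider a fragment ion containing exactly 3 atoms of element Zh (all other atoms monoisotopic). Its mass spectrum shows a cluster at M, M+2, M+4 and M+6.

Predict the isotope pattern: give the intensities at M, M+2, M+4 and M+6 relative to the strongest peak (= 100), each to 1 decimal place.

35.1 : 100.0 : 94.9 : 30.0

Each Zh atom is independently Zh-190 (p = 0.513) or Zh-192 (q = 0.487); the cluster is the binomial expansion (p + q)^3.
P(M) = 0.513^3 = 0.135006
P(M+2) = 3 × 0.513^2 × 0.487^1 = 0.384490
P(M+4) = 3 × 0.513^1 × 0.487^2 = 0.365003
P(M+6) = 0.487^3 = 0.115501
The M+2 peak is largest (0.384490); scaling to 100 gives 35.1 : 100.0 : 94.9 : 30.0.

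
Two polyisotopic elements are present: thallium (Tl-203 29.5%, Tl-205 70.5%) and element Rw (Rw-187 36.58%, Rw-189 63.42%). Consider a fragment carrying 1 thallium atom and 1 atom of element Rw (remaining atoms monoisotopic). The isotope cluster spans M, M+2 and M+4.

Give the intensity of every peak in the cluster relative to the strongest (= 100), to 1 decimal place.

24.1 : 99.5 : 100.0

Thallium pattern (n=1): 0.2950 : 0.7050
Element Rw pattern (n=1): 0.3658 : 0.6342
Convolve the two distributions (both contribute in 2-u steps):
  M: 0.2950×0.3658 = 0.107911
  M+2: 0.2950×0.6342 + 0.7050×0.3658 = 0.444978
  M+4: 0.7050×0.6342 = 0.447111
Scale to base peak (0.447111) = 100: 24.1 : 99.5 : 100.0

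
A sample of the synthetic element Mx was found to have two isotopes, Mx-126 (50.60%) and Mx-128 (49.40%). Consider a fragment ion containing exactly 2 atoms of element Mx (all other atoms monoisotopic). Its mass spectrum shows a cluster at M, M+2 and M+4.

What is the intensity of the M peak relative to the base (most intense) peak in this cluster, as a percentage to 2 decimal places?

(0.5060 + 0.4940)^2 gives M 0.2560, M+2 0.4999, M+4 0.2440; the largest is M+2.
P(M+2) = C(2,1) × 0.5060^1 × 0.4940^1 = 2 × 0.5060 × 0.4940 = 0.499928 (base)
P(M) = C(2,0) × 0.5060^2 × 0.4940^0 = 1 × 0.256036 × 1.0000 = 0.256036
Relative intensity = 0.256036 / 0.499928 × 100 = 51.21

51.21%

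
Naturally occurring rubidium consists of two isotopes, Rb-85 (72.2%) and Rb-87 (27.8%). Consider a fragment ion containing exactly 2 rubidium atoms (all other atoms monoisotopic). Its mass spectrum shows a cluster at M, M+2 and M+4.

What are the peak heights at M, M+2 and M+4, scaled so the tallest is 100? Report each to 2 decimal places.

100.00 : 77.01 : 14.83

Each Rb atom is independently Rb-85 (p = 0.722) or Rb-87 (q = 0.278); the cluster is the binomial expansion (p + q)^2.
P(M) = 0.722^2 = 0.521284
P(M+2) = 2 × 0.722^1 × 0.278^1 = 0.401432
P(M+4) = 0.278^2 = 0.077284
The M peak is largest (0.521284); scaling to 100 gives 100.00 : 77.01 : 14.83.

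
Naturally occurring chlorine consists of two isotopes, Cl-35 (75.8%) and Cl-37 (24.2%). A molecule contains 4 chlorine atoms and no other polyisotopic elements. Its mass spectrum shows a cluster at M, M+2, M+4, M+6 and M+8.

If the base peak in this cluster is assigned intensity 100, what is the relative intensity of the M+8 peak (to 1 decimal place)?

Term probabilities: M 0.3301, M+2 0.4216, M+4 0.2019, M+6 0.0430, M+8 0.0034. Base peak = M+2.
P(M+2) = C(4,1) × 0.758^3 × 0.242^1 = 4 × 0.43551951 × 0.2420 = 0.421583 (base)
P(M+8) = C(4,4) × 0.758^0 × 0.242^4 = 1 × 1.0000 × 0.00342974 = 0.003430
Relative intensity = 0.003430 / 0.421583 × 100 = 0.8

0.8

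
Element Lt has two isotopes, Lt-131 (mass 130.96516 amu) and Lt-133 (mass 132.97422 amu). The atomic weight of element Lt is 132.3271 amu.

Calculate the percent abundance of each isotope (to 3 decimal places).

Writing the weighted mean with unknown fraction x of Lt-131:
130.96516·x + 132.97422·(1 − x) = 132.3271
(130.96516 − 132.97422)·x = 132.3271 − 132.97422
x = -0.64712 / -2.00906 = 0.32210 → 32.210% Lt-131, 67.790% Lt-133.

Lt-131: 32.210%, Lt-133: 67.790%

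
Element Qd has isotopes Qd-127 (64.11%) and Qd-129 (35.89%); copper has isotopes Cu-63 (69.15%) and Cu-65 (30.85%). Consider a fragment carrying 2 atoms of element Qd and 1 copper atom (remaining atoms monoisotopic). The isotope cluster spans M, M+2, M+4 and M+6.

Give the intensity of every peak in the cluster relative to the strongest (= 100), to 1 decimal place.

63.9 : 100.0 : 51.9 : 8.9

Element Qd pattern (n=2): 0.41100921 : 0.46018158 : 0.12880921
Copper pattern (n=1): 0.6915 : 0.3085
Convolve the two distributions (both contribute in 2-u steps):
  M: 0.41100921×0.6915 = 0.284213
  M+2: 0.41100921×0.3085 + 0.46018158×0.6915 = 0.445012
  M+4: 0.46018158×0.3085 + 0.12880921×0.6915 = 0.231038
  M+6: 0.12880921×0.3085 = 0.039738
Scale to base peak (0.445012) = 100: 63.9 : 100.0 : 51.9 : 8.9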